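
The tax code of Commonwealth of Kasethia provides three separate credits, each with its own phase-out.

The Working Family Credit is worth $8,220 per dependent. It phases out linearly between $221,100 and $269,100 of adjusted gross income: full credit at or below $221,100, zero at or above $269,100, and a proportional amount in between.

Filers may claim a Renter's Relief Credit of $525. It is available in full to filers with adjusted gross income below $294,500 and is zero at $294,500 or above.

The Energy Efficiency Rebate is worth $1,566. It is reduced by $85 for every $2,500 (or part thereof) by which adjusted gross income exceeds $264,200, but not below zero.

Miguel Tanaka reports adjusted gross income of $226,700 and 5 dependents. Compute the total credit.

Working Family Credit: base = 5 × $8,220 = $41,100. $226,700 is $5,600 into a $48,000 phase-out range, leaving 42,400/48,000 of the credit: $41,100 × 42,400/48,000 = $36,305.
Renter's Relief Credit: $226,700 is below the $294,500 cutoff, so the full $525 applies.
Energy Efficiency Rebate: $226,700 is at or below the $264,200 threshold, so the full $1,566 applies.
Total: $36,305 + $525 + $1,566 = $38,396.

$38,396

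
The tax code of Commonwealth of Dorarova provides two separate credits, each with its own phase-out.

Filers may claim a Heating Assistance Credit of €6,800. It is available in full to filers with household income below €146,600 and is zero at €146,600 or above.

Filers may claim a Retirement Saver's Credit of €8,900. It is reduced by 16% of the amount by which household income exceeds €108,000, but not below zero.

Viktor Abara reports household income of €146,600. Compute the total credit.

Heating Assistance Credit: €146,600 meets or exceeds the €146,600 cutoff, so the credit is €0.
Retirement Saver's Credit: 16% of the €38,600 excess over €108,000 is €6,176; credit = €8,900 − €6,176 = €2,724.
Total: €0 + €2,724 = €2,724.

€2,724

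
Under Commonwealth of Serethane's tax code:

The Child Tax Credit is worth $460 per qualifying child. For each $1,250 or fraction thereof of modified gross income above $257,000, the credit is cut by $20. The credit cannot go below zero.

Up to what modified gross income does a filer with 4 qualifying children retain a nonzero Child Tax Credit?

$370,750

Full credit = 4 × $460 = $1,840.
After 91 increments the reduction is 91 × $20 = $1,820, leaving $20; one more increment wipes it out. Increment 91 ends at excess 91 × $1,250 = $113,750, so the highest qualifying income is $257,000 + $113,750 = $370,750.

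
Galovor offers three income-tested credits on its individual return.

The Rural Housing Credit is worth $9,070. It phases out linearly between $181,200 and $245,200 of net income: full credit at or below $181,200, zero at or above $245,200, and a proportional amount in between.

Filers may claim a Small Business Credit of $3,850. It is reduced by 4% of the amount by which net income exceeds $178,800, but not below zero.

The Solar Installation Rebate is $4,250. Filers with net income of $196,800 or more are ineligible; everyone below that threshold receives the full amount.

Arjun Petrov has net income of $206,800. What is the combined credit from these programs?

$8,172

Rural Housing Credit: $206,800 is $25,600 into a $64,000 phase-out range, leaving 38,400/64,000 of the credit: $9,070 × 38,400/64,000 = $5,442.
Small Business Credit: 4% of the $28,000 excess over $178,800 is $1,120; credit = $3,850 − $1,120 = $2,730.
Solar Installation Rebate: $206,800 meets or exceeds the $196,800 cutoff, so the credit is $0.
Total: $5,442 + $2,730 + $0 = $8,172.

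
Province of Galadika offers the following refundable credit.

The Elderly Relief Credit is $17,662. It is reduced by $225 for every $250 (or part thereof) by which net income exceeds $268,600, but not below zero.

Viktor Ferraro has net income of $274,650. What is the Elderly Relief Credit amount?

Elderly Relief Credit: income exceeds $268,600 by $6,050, which is 25 full-or-partial $250 increments; reduction = 25 × $225 = $5,625, leaving $12,037.

$12,037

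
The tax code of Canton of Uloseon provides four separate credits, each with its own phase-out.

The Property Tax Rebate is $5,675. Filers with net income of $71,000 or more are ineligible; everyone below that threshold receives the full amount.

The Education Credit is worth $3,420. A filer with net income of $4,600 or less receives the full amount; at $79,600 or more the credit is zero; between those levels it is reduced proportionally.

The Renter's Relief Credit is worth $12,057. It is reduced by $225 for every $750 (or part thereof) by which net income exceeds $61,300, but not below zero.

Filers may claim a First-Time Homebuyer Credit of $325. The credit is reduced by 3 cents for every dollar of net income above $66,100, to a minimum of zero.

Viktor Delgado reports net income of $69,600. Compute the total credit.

Property Tax Rebate: $69,600 is below the $71,000 cutoff, so the full $5,675 applies.
Education Credit: $69,600 is $65,000 into a $75,000 phase-out range, leaving 10,000/75,000 of the credit: $3,420 × 10,000/75,000 = $456.
Renter's Relief Credit: income exceeds $61,300 by $8,300, which is 12 full-or-partial $750 increments; reduction = 12 × $225 = $2,700, leaving $9,357.
First-Time Homebuyer Credit: 3% of the $3,500 excess over $66,100 is $105; credit = $325 − $105 = $220.
Total: $5,675 + $456 + $9,357 + $220 = $15,708.

$15,708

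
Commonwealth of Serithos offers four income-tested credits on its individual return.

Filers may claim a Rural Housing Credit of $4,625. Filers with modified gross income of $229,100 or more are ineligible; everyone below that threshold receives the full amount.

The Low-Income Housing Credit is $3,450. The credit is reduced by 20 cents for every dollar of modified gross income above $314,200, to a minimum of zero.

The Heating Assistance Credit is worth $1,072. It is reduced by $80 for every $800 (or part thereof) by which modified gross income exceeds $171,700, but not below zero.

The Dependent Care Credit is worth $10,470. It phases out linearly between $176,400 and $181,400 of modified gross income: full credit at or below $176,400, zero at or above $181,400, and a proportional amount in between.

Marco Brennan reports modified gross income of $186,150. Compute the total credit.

Rural Housing Credit: $186,150 is below the $229,100 cutoff, so the full $4,625 applies.
Low-Income Housing Credit: $186,150 is at or below the $314,200 threshold, so the full $3,450 applies.
Heating Assistance Credit: income exceeds $171,700 by $14,450 → 19 increments × $80 = $1,520 ≥ base, so the credit is $0.
Dependent Care Credit: $186,150 is at or above $181,400, so the credit is $0.
Total: $4,625 + $3,450 + $0 + $0 = $8,075.

$8,075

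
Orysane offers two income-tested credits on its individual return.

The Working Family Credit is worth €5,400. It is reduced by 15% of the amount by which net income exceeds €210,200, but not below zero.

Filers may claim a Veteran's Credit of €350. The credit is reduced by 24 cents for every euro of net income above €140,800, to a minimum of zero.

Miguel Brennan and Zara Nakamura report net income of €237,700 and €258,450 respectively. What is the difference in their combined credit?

Miguel (€237,700): Working Family Credit: 15% of the €27,500 excess over €210,200 is €4,125; credit = €5,400 − €4,125 = €1,275. Veteran's Credit: 24% of the €96,900 excess over €140,800 is €23,256 ≥ base, so the credit is €0. total €1,275 + €0 = €1,275
Zara (€258,450): Working Family Credit: 15% of the €48,250 excess over €210,200 is €7,237.50 ≥ base, so the credit is €0. Veteran's Credit: 24% of the €117,650 excess over €140,800 is €28,236 ≥ base, so the credit is €0. total €0 + €0 = €0
Difference: |€1,275 − €0| = €1,275.

€1,275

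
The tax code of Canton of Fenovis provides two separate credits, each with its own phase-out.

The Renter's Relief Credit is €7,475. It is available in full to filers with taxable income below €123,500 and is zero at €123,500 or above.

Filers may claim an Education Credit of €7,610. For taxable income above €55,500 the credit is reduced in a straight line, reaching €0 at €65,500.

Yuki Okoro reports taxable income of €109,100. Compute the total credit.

€7,475

Renter's Relief Credit: €109,100 is below the €123,500 cutoff, so the full €7,475 applies.
Education Credit: €109,100 is at or above €65,500, so the credit is €0.
Total: €7,475 + €0 = €7,475.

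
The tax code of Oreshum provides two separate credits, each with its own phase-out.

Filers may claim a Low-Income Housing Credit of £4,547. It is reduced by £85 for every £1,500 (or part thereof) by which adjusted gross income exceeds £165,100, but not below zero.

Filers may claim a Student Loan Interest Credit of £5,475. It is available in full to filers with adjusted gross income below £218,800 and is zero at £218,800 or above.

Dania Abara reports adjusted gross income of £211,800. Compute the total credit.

£7,302

Low-Income Housing Credit: income exceeds £165,100 by £46,700, which is 32 full-or-partial £1,500 increments; reduction = 32 × £85 = £2,720, leaving £1,827.
Student Loan Interest Credit: £211,800 is below the £218,800 cutoff, so the full £5,475 applies.
Total: £1,827 + £5,475 = £7,302.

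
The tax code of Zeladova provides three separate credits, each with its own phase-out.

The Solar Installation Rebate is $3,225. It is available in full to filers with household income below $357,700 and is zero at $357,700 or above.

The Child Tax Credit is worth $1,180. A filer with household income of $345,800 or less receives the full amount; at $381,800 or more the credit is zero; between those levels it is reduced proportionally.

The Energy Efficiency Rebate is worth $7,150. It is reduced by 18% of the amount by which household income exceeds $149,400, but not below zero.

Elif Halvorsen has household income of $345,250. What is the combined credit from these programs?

$4,405

Solar Installation Rebate: $345,250 is below the $357,700 cutoff, so the full $3,225 applies.
Child Tax Credit: $345,250 is at or below the $345,800 threshold, so the full $1,180 applies.
Energy Efficiency Rebate: 18% of the $195,850 excess over $149,400 is $35,253 ≥ base, so the credit is $0.
Total: $3,225 + $1,180 + $0 = $4,405.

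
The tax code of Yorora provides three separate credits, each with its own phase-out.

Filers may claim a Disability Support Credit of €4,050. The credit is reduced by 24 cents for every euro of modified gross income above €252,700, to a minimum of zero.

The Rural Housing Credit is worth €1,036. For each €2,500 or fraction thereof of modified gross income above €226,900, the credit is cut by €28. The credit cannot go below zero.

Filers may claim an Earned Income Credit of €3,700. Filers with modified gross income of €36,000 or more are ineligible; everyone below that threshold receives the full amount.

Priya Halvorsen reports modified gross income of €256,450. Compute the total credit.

€3,850

Disability Support Credit: 24% of the €3,750 excess over €252,700 is €900; credit = €4,050 − €900 = €3,150.
Rural Housing Credit: income exceeds €226,900 by €29,550, which is 12 full-or-partial €2,500 increments; reduction = 12 × €28 = €336, leaving €700.
Earned Income Credit: €256,450 meets or exceeds the €36,000 cutoff, so the credit is €0.
Total: €3,150 + €700 + €0 = €3,850.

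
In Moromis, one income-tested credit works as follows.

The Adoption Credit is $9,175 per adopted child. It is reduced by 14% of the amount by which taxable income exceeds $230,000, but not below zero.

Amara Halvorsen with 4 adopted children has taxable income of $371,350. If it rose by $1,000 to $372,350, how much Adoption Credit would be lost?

At $371,350 — base = 4 × $9,175 = $36,700. 14% of the $141,350 excess over $230,000 is $19,789; credit = $36,700 − $19,789 = $16,911.
At $372,350 — base = 4 × $9,175 = $36,700. 14% of the $142,350 excess over $230,000 is $19,929; credit = $36,700 − $19,929 = $16,771.
Lost: $16,911 − $16,771 = $140.

$140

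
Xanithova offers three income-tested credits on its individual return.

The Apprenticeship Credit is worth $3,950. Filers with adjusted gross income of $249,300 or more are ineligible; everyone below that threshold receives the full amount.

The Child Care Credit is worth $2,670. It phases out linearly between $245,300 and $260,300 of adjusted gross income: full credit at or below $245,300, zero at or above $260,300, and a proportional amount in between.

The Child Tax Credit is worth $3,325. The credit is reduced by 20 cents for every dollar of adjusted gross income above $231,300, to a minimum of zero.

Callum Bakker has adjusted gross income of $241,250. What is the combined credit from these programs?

$7,955

Apprenticeship Credit: $241,250 is below the $249,300 cutoff, so the full $3,950 applies.
Child Care Credit: $241,250 is at or below the $245,300 threshold, so the full $2,670 applies.
Child Tax Credit: 20% of the $9,950 excess over $231,300 is $1,990; credit = $3,325 − $1,990 = $1,335.
Total: $3,950 + $2,670 + $1,335 = $7,955.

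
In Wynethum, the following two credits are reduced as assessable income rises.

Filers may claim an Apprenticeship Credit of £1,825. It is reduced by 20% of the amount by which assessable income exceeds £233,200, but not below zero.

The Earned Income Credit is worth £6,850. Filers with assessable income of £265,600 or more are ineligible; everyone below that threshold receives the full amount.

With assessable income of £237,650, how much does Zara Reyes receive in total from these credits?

£7,785

Apprenticeship Credit: 20% of the £4,450 excess over £233,200 is £890; credit = £1,825 − £890 = £935.
Earned Income Credit: £237,650 is below the £265,600 cutoff, so the full £6,850 applies.
Total: £935 + £6,850 = £7,785.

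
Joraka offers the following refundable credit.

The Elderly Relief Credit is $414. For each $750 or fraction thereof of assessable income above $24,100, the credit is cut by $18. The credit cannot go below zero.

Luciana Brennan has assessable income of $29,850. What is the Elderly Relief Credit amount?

$270

Elderly Relief Credit: income exceeds $24,100 by $5,750, which is 8 full-or-partial $750 increments; reduction = 8 × $18 = $144, leaving $270.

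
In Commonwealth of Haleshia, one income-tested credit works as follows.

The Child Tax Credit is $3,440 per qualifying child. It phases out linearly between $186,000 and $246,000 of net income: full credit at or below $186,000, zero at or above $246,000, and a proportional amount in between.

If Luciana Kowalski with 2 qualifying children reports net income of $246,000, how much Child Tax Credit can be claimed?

$0

Child Tax Credit: base = 2 × $3,440 = $6,880. $246,000 is at or above $246,000, so the credit is $0.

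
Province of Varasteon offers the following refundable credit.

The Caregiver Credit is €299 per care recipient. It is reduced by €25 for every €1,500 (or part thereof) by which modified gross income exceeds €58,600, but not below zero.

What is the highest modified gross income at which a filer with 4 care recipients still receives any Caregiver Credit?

Full credit = 4 × €299 = €1,196.
After 47 increments the reduction is 47 × €25 = €1,175, leaving €21; one more increment wipes it out. Increment 47 ends at excess 47 × €1,500 = €70,500, so the highest qualifying income is €58,600 + €70,500 = €129,100.

€129,100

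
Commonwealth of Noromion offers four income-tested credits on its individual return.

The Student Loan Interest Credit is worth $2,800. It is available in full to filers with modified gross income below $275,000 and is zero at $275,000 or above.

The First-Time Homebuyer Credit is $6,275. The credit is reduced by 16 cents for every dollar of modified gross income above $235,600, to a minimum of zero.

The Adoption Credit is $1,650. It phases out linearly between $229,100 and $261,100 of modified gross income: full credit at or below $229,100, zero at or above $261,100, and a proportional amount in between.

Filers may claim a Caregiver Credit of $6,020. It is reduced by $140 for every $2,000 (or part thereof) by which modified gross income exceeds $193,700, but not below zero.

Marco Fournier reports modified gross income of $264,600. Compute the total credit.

Student Loan Interest Credit: $264,600 is below the $275,000 cutoff, so the full $2,800 applies.
First-Time Homebuyer Credit: 16% of the $29,000 excess over $235,600 is $4,640; credit = $6,275 − $4,640 = $1,635.
Adoption Credit: $264,600 is at or above $261,100, so the credit is $0.
Caregiver Credit: income exceeds $193,700 by $70,900, which is 36 full-or-partial $2,000 increments; reduction = 36 × $140 = $5,040, leaving $980.
Total: $2,800 + $1,635 + $0 + $980 = $5,415.

$5,415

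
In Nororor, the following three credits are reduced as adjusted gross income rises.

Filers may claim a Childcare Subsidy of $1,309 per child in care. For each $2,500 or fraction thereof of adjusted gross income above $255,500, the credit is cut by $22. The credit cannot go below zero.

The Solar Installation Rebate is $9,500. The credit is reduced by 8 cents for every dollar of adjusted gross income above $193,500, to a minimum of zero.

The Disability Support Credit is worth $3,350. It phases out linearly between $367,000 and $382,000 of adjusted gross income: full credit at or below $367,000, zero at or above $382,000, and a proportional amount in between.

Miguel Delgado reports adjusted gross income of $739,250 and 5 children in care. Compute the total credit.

Childcare Subsidy: base = 5 × $1,309 = $6,545. income exceeds $255,500 by $483,750, which is 194 full-or-partial $2,500 increments; reduction = 194 × $22 = $4,268, leaving $2,277.
Solar Installation Rebate: 8% of the $545,750 excess over $193,500 is $43,660 ≥ base, so the credit is $0.
Disability Support Credit: $739,250 is at or above $382,000, so the credit is $0.
Total: $2,277 + $0 + $0 = $2,277.

$2,277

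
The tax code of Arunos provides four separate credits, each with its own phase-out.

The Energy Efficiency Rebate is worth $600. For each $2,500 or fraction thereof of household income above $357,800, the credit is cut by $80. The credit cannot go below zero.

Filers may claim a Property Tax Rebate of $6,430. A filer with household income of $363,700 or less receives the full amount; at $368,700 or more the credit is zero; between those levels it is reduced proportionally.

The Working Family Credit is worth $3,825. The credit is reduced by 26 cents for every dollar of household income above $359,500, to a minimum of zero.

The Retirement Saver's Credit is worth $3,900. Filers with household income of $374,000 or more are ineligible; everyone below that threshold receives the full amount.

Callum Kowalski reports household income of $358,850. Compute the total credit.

$14,675

Energy Efficiency Rebate: income exceeds $357,800 by $1,050, which is 1 full-or-partial $2,500 increment; reduction = 1 × $80 = $80, leaving $520.
Property Tax Rebate: $358,850 is at or below the $363,700 threshold, so the full $6,430 applies.
Working Family Credit: $358,850 is at or below the $359,500 threshold, so the full $3,825 applies.
Retirement Saver's Credit: $358,850 is below the $374,000 cutoff, so the full $3,900 applies.
Total: $520 + $6,430 + $3,825 + $3,900 = $14,675.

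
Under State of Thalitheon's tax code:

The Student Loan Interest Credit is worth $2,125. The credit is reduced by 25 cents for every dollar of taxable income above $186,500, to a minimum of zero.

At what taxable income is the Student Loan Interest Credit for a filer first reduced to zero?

The credit falls by 25% of each dollar above $186,500, so it reaches zero when the excess is $2,125 / 25% = $8,500: income = $186,500 + $8,500 = $195,000.

$195,000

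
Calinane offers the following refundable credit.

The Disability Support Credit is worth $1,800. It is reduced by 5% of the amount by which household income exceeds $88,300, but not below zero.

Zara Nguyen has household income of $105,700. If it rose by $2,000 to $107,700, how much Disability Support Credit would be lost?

At $105,700 — 5% of the $17,400 excess over $88,300 is $870; credit = $1,800 − $870 = $930.
At $107,700 — 5% of the $19,400 excess over $88,300 is $970; credit = $1,800 − $970 = $830.
Lost: $930 − $830 = $100.

$100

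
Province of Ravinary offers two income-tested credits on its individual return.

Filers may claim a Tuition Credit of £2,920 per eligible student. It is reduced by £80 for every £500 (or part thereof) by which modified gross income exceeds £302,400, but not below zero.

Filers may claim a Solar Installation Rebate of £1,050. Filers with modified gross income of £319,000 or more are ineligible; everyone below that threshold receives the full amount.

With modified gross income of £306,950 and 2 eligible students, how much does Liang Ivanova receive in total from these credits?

£6,090

Tuition Credit: base = 2 × £2,920 = £5,840. income exceeds £302,400 by £4,550, which is 10 full-or-partial £500 increments; reduction = 10 × £80 = £800, leaving £5,040.
Solar Installation Rebate: £306,950 is below the £319,000 cutoff, so the full £1,050 applies.
Total: £5,040 + £1,050 = £6,090.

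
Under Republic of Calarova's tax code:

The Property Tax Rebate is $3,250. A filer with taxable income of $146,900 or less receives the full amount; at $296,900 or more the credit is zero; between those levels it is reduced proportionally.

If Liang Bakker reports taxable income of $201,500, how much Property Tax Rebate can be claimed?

$2,067

Property Tax Rebate: $201,500 is $54,600 into a $150,000 phase-out range, leaving 95,400/150,000 of the credit: $3,250 × 95,400/150,000 = $2,067.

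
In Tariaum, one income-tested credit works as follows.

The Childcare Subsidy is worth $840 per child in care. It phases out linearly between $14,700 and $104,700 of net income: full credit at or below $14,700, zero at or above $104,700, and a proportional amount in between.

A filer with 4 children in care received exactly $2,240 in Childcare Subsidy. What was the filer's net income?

$44,700

Full credit = 4 × $840 = $3,360.
$2,240 is 2,240/3,360 of the full $3,360, so 1,120/3,360 of the $90,000 range has been used: income = $14,700 + $90,000 × 1,120/3,360 = $44,700.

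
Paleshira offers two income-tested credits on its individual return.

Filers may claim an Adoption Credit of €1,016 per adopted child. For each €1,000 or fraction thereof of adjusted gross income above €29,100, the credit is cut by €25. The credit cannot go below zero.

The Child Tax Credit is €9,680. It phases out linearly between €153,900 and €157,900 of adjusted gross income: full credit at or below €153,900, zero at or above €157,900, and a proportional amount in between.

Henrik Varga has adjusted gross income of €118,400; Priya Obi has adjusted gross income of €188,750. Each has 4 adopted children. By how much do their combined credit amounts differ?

€11,430

Henrik (€118,400): Adoption Credit: base = 4 × €1,016 = €4,064. income exceeds €29,100 by €89,300, which is 90 full-or-partial €1,000 increments; reduction = 90 × €25 = €2,250, leaving €1,814. Child Tax Credit: €118,400 is at or below the €153,900 threshold, so the full €9,680 applies. total €1,814 + €9,680 = €11,494
Priya (€188,750): Adoption Credit: base = 4 × €1,016 = €4,064. income exceeds €29,100 by €159,650, which is 160 full-or-partial €1,000 increments; reduction = 160 × €25 = €4,000, leaving €64. Child Tax Credit: €188,750 is at or above €157,900, so the credit is €0. total €64 + €0 = €64
Difference: |€11,494 − €64| = €11,430.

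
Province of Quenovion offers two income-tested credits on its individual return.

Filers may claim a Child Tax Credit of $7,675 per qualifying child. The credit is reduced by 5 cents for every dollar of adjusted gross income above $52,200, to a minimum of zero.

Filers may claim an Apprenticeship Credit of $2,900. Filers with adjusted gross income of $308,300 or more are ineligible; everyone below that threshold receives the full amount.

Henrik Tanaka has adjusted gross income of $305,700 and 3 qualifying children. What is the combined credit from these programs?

Child Tax Credit: base = 3 × $7,675 = $23,025. 5% of the $253,500 excess over $52,200 is $12,675; credit = $23,025 − $12,675 = $10,350.
Apprenticeship Credit: $305,700 is below the $308,300 cutoff, so the full $2,900 applies.
Total: $10,350 + $2,900 = $13,250.

$13,250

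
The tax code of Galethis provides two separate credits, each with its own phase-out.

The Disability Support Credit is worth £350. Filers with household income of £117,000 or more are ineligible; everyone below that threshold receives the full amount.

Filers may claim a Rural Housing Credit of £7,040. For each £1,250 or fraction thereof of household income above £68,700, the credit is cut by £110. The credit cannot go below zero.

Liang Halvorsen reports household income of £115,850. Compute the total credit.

£3,210

Disability Support Credit: £115,850 is below the £117,000 cutoff, so the full £350 applies.
Rural Housing Credit: income exceeds £68,700 by £47,150, which is 38 full-or-partial £1,250 increments; reduction = 38 × £110 = £4,180, leaving £2,860.
Total: £350 + £2,860 = £3,210.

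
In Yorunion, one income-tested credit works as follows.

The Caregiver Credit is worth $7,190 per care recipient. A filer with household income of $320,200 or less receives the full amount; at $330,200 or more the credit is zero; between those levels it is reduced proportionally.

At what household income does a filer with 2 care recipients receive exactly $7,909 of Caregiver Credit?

Full credit = 2 × $7,190 = $14,380.
$7,909 is 7,909/14,380 of the full $14,380, so 6,471/14,380 of the $10,000 range has been used: income = $320,200 + $10,000 × 6,471/14,380 = $324,700.

$324,700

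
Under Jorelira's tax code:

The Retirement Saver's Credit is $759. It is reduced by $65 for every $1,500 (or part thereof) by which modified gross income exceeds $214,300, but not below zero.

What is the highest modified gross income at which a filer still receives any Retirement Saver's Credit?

$230,800

After 11 increments the reduction is 11 × $65 = $715, leaving $44; one more increment wipes it out. Increment 11 ends at excess 11 × $1,500 = $16,500, so the highest qualifying income is $214,300 + $16,500 = $230,800.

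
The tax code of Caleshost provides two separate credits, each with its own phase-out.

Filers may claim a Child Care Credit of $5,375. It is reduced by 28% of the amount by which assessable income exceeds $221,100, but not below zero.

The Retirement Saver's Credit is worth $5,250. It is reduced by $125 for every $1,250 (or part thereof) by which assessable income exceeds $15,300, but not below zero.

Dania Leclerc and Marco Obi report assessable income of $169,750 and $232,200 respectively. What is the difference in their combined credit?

Dania ($169,750): Child Care Credit: $169,750 is at or below the $221,100 threshold, so the full $5,375 applies. Retirement Saver's Credit: income exceeds $15,300 by $154,450 → 124 increments × $125 = $15,500 ≥ base, so the credit is $0. total $5,375 + $0 = $5,375
Marco ($232,200): Child Care Credit: 28% of the $11,100 excess over $221,100 is $3,108; credit = $5,375 − $3,108 = $2,267. Retirement Saver's Credit: income exceeds $15,300 by $216,900 → 174 increments × $125 = $21,750 ≥ base, so the credit is $0. total $2,267 + $0 = $2,267
Difference: |$5,375 − $2,267| = $3,108.

$3,108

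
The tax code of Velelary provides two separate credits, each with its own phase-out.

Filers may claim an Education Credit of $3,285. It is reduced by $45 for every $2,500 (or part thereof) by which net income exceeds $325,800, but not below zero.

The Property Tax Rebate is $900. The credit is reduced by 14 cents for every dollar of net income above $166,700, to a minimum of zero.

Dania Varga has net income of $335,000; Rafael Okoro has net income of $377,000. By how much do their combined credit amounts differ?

$765

Dania ($335,000): Education Credit: income exceeds $325,800 by $9,200, which is 4 full-or-partial $2,500 increments; reduction = 4 × $45 = $180, leaving $3,105. Property Tax Rebate: 14% of the $168,300 excess over $166,700 is $23,562 ≥ base, so the credit is $0. total $3,105 + $0 = $3,105
Rafael ($377,000): Education Credit: income exceeds $325,800 by $51,200, which is 21 full-or-partial $2,500 increments; reduction = 21 × $45 = $945, leaving $2,340. Property Tax Rebate: 14% of the $210,300 excess over $166,700 is $29,442 ≥ base, so the credit is $0. total $2,340 + $0 = $2,340
Difference: |$3,105 − $2,340| = $765.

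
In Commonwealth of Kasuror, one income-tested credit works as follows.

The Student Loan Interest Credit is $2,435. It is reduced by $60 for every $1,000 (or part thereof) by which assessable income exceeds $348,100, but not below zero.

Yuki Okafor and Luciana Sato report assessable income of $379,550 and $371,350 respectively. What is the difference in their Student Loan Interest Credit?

$480

Yuki ($379,550): Student Loan Interest Credit: income exceeds $348,100 by $31,450, which is 32 full-or-partial $1,000 increments; reduction = 32 × $60 = $1,920, leaving $515.
Luciana ($371,350): Student Loan Interest Credit: income exceeds $348,100 by $23,250, which is 24 full-or-partial $1,000 increments; reduction = 24 × $60 = $1,440, leaving $995.
Difference: |$515 − $995| = $480.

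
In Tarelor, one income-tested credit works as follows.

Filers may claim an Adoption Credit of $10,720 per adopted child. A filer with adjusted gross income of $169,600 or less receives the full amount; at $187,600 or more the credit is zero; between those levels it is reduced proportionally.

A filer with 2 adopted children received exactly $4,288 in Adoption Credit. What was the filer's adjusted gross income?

$184,000

Full credit = 2 × $10,720 = $21,440.
$4,288 is 4,288/21,440 of the full $21,440, so 17,152/21,440 of the $18,000 range has been used: income = $169,600 + $18,000 × 17,152/21,440 = $184,000.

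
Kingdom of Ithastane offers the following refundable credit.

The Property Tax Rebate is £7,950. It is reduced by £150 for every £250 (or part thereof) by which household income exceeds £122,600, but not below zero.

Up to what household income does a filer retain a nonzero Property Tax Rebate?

After 52 increments the reduction is 52 × £150 = £7,800, leaving £150; one more increment wipes it out. Increment 52 ends at excess 52 × £250 = £13,000, so the highest qualifying income is £122,600 + £13,000 = £135,600.

£135,600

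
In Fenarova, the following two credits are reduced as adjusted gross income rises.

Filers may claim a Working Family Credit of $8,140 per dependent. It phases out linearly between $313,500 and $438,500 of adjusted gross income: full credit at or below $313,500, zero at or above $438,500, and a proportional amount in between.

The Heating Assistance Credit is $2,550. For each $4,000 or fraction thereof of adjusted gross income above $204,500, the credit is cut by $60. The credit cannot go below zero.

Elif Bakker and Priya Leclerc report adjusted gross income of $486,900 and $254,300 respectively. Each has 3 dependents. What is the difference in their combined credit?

Elif ($486,900): Working Family Credit: base = 3 × $8,140 = $24,420. $486,900 is at or above $438,500, so the credit is $0. Heating Assistance Credit: income exceeds $204,500 by $282,400 → 71 increments × $60 = $4,260 ≥ base, so the credit is $0. total $0 + $0 = $0
Priya ($254,300): Working Family Credit: base = 3 × $8,140 = $24,420. $254,300 is at or below the $313,500 threshold, so the full $24,420 applies. Heating Assistance Credit: income exceeds $204,500 by $49,800, which is 13 full-or-partial $4,000 increments; reduction = 13 × $60 = $780, leaving $1,770. total $24,420 + $1,770 = $26,190
Difference: |$0 − $26,190| = $26,190.

$26,190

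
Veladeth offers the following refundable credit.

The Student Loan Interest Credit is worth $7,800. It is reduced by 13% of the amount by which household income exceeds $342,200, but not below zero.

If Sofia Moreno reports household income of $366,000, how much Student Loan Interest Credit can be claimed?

$4,706

Student Loan Interest Credit: 13% of the $23,800 excess over $342,200 is $3,094; credit = $7,800 − $3,094 = $4,706.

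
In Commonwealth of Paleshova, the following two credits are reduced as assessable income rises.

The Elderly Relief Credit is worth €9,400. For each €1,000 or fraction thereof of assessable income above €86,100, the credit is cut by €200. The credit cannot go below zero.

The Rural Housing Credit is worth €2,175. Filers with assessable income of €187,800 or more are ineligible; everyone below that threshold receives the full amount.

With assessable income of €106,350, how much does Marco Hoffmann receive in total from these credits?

Elderly Relief Credit: income exceeds €86,100 by €20,250, which is 21 full-or-partial €1,000 increments; reduction = 21 × €200 = €4,200, leaving €5,200.
Rural Housing Credit: €106,350 is below the €187,800 cutoff, so the full €2,175 applies.
Total: €5,200 + €2,175 = €7,375.

€7,375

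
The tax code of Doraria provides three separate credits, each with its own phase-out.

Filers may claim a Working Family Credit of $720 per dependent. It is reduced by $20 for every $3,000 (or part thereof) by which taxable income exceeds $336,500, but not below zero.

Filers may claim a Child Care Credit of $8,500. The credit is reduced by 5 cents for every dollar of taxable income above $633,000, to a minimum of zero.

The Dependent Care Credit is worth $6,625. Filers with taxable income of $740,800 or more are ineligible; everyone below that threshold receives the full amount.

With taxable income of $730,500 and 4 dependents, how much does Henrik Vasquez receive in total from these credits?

$10,490

Working Family Credit: base = 4 × $720 = $2,880. income exceeds $336,500 by $394,000, which is 132 full-or-partial $3,000 increments; reduction = 132 × $20 = $2,640, leaving $240.
Child Care Credit: 5% of the $97,500 excess over $633,000 is $4,875; credit = $8,500 − $4,875 = $3,625.
Dependent Care Credit: $730,500 is below the $740,800 cutoff, so the full $6,625 applies.
Total: $240 + $3,625 + $6,625 = $10,490.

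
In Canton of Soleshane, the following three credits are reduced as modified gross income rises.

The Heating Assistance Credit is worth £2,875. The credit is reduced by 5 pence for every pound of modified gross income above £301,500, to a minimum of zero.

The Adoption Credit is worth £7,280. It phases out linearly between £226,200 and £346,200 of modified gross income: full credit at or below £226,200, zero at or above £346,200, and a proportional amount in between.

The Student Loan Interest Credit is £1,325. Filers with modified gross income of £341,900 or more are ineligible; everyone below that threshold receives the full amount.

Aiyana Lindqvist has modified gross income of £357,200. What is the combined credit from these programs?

£90

Heating Assistance Credit: 5% of the £55,700 excess over £301,500 is £2,785; credit = £2,875 − £2,785 = £90.
Adoption Credit: £357,200 is at or above £346,200, so the credit is £0.
Student Loan Interest Credit: £357,200 meets or exceeds the £341,900 cutoff, so the credit is £0.
Total: £90 + £0 + £0 = £90.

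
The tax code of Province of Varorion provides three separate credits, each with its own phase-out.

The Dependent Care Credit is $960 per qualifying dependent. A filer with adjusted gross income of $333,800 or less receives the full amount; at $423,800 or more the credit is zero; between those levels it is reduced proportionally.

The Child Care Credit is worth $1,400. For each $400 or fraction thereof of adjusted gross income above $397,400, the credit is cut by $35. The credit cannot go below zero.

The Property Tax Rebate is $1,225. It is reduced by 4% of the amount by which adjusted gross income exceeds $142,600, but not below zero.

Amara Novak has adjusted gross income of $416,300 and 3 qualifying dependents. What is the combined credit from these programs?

$240

Dependent Care Credit: base = 3 × $960 = $2,880. $416,300 is $82,500 into a $90,000 phase-out range, leaving 7,500/90,000 of the credit: $2,880 × 7,500/90,000 = $240.
Child Care Credit: income exceeds $397,400 by $18,900 → 48 increments × $35 = $1,680 ≥ base, so the credit is $0.
Property Tax Rebate: 4% of the $273,700 excess over $142,600 is $10,948 ≥ base, so the credit is $0.
Total: $240 + $0 + $0 = $240.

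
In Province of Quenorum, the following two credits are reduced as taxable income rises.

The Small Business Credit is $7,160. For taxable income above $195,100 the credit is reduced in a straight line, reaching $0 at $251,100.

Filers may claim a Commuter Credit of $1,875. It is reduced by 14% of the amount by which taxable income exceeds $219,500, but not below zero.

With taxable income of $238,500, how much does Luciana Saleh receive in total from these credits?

$1,611

Small Business Credit: $238,500 is $43,400 into a $56,000 phase-out range, leaving 12,600/56,000 of the credit: $7,160 × 12,600/56,000 = $1,611.
Commuter Credit: 14% of the $19,000 excess over $219,500 is $2,660 ≥ base, so the credit is $0.
Total: $1,611 + $0 = $1,611.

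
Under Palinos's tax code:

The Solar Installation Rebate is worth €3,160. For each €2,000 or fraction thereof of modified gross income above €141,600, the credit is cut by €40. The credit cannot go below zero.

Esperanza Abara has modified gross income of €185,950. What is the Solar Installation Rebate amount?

Solar Installation Rebate: income exceeds €141,600 by €44,350, which is 23 full-or-partial €2,000 increments; reduction = 23 × €40 = €920, leaving €2,240.

€2,240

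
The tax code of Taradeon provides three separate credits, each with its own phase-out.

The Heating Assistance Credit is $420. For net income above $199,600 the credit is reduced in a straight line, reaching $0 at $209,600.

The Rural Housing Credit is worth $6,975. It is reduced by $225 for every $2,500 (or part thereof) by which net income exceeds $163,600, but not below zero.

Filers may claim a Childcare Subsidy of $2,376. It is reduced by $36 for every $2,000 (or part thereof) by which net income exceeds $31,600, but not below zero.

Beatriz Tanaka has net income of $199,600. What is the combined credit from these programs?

Heating Assistance Credit: $199,600 is at or below the $199,600 threshold, so the full $420 applies.
Rural Housing Credit: income exceeds $163,600 by $36,000, which is 15 full-or-partial $2,500 increments; reduction = 15 × $225 = $3,375, leaving $3,600.
Childcare Subsidy: income exceeds $31,600 by $168,000 → 84 increments × $36 = $3,024 ≥ base, so the credit is $0.
Total: $420 + $3,600 + $0 = $4,020.

$4,020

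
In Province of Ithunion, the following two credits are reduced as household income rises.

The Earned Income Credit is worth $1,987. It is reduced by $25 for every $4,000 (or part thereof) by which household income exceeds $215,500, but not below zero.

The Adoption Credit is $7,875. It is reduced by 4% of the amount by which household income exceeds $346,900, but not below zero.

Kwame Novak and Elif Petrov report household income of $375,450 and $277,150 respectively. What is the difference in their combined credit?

$1,742

Kwame ($375,450): Earned Income Credit: income exceeds $215,500 by $159,950, which is 40 full-or-partial $4,000 increments; reduction = 40 × $25 = $1,000, leaving $987. Adoption Credit: 4% of the $28,550 excess over $346,900 is $1,142; credit = $7,875 − $1,142 = $6,733. total $987 + $6,733 = $7,720
Elif ($277,150): Earned Income Credit: income exceeds $215,500 by $61,650, which is 16 full-or-partial $4,000 increments; reduction = 16 × $25 = $400, leaving $1,587. Adoption Credit: $277,150 is at or below the $346,900 threshold, so the full $7,875 applies. total $1,587 + $7,875 = $9,462
Difference: |$7,720 − $9,462| = $1,742.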